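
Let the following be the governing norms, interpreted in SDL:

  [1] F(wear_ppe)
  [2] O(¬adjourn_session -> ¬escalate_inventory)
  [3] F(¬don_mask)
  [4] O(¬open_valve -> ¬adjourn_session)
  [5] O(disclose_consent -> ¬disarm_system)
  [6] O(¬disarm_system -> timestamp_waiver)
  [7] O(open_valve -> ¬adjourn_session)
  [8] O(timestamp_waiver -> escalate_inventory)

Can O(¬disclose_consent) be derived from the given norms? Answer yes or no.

Yes

By case analysis on ¬open_valve: premise 4 gives O(¬open_valve -> ¬adjourn_session) and premise 7 gives O(open_valve -> ¬adjourn_session), so O(¬adjourn_session) either way.
From O(¬adjourn_session) and premise 2, O(¬adjourn_session -> ¬escalate_inventory), we obtain O(¬escalate_inventory).
The contrapositive of premise 8 (O(timestamp_waiver -> escalate_inventory)) is O(¬escalate_inventory -> ¬timestamp_waiver), and O(¬escalate_inventory) is already established, so O(¬timestamp_waiver).
Premise 6, O(¬disarm_system -> timestamp_waiver), contraposes to O(¬timestamp_waiver -> disarm_system); with O(¬timestamp_waiver) we get O(disarm_system).
Premise 5, O(disclose_consent -> ¬disarm_system), contraposes to O(disarm_system -> ¬disclose_consent); with O(disarm_system) we get O(¬disclose_consent).
Premises 1, 3 do not contribute to this derivation.
So O(¬disclose_consent) follows.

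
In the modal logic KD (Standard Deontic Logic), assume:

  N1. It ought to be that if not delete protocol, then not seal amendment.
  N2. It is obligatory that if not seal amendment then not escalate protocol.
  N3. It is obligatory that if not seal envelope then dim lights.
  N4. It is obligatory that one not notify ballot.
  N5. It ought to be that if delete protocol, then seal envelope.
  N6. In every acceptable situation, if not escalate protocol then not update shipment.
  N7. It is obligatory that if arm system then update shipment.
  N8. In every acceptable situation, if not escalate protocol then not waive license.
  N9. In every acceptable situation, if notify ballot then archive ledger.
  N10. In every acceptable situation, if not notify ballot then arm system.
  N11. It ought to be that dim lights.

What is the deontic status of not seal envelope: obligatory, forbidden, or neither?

Forbidden

Premise 4 gives O(¬notify_ballot).
From O(¬notify_ballot) and premise 10, O(¬notify_ballot → arm_system), we obtain O(arm_system).
From O(arm_system) and premise 7, O(arm_system → update_shipment), we obtain O(update_shipment).
Premise 6 is O(¬escalate_protocol → ¬update_shipment); contrapositively O(update_shipment → escalate_protocol). Since O(update_shipment) holds, K gives O(escalate_protocol).
The contrapositive of premise 2 (O(¬seal_amendment → ¬escalate_protocol)) is O(escalate_protocol → seal_amendment), and O(escalate_protocol) is already established, so O(seal_amendment).
The contrapositive of premise 1 (O(¬delete_protocol → ¬seal_amendment)) is O(seal_amendment → delete_protocol), and O(seal_amendment) is already established, so O(delete_protocol).
Premise 5 is O(delete_protocol → seal_envelope); since O(delete_protocol), deontic closure gives O(seal_envelope).
Premises 3, 8, 9, 11 do not contribute to this derivation.
Thus O(seal_envelope), which is F(¬seal_envelope): ¬seal_envelope is forbidden.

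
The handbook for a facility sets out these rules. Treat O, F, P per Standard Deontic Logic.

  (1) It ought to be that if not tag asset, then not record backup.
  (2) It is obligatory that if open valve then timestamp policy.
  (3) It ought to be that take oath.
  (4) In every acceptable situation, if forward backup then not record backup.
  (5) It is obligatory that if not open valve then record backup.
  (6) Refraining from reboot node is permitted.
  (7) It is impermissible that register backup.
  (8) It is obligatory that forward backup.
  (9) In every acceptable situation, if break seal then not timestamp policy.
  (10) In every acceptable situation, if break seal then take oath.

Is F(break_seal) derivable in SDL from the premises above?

Yes

Premise 8 states O(forward_backup) outright.
Applying K to premise 4 (O(forward_backup → ¬record_backup)) and O(forward_backup) yields O(¬record_backup).
Premise 5 is O(¬open_valve → record_backup); contrapositively O(¬record_backup → open_valve). Since O(¬record_backup) holds, K gives O(open_valve).
With premise 2, O(open_valve → timestamp_policy), the K-axiom yields O(timestamp_policy).
Premise 9 is O(break_seal → ¬timestamp_policy); contrapositively O(timestamp_policy → ¬break_seal). Since O(timestamp_policy) holds, K gives O(¬break_seal).
Premises 1, 3, 6, 7, 10 do not contribute to this derivation.
So O(¬break_seal) holds, i.e. F(break_seal). The claim follows.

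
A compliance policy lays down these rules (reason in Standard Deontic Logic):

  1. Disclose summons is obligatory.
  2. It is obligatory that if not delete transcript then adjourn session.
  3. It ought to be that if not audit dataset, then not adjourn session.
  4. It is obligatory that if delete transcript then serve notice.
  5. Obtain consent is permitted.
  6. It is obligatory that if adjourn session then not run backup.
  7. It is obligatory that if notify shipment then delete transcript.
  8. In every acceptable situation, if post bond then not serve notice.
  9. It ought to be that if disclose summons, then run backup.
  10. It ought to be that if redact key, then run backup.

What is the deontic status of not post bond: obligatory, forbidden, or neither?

From premise 1 we have O(disclose_summons).
Applying K to premise 9 (O(disclose_summons → run_backup)) and O(disclose_summons) yields O(run_backup).
Premise 6 is O(adjourn_session → ¬run_backup); contrapositively O(run_backup → ¬adjourn_session). Since O(run_backup) holds, K gives O(¬adjourn_session).
Premise 2, O(¬delete_transcript → adjourn_session), contraposes to O(¬adjourn_session → delete_transcript); with O(¬adjourn_session) we get O(delete_transcript).
Premise 4 is O(delete_transcript → serve_notice); since O(delete_transcript), deontic closure gives O(serve_notice).
Premise 8 is O(post_bond → ¬serve_notice); contrapositively O(serve_notice → ¬post_bond). Since O(serve_notice) holds, K gives O(¬post_bond).
Premises 3, 5, 7, 10 do not contribute to this derivation.
Hence ¬post_bond is obligatory.

Obligatory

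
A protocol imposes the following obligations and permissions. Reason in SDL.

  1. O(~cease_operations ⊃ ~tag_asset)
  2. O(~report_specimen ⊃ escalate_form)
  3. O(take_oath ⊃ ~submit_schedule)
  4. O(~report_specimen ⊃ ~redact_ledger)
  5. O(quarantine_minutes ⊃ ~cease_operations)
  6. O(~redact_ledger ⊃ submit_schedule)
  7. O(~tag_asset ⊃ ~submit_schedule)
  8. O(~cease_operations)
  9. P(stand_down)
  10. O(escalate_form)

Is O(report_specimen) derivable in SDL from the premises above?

Premise 8 gives O(~cease_operations).
Applying K to premise 1 (O(~cease_operations ⊃ ~tag_asset)) and O(~cease_operations) yields O(~tag_asset).
Applying K to premise 7 (O(~tag_asset ⊃ ~submit_schedule)) and O(~tag_asset) yields O(~submit_schedule).
Premise 6 is O(~redact_ledger ⊃ submit_schedule); contrapositively O(~submit_schedule ⊃ redact_ledger). Since O(~submit_schedule) holds, K gives O(redact_ledger).
Premise 4 is O(~report_specimen ⊃ ~redact_ledger); contrapositively O(redact_ledger ⊃ report_specimen). Since O(redact_ledger) holds, K gives O(report_specimen).
Premises 2, 3, 5, 9, 10 do not contribute to this derivation.
So O(report_specimen) follows.

Yes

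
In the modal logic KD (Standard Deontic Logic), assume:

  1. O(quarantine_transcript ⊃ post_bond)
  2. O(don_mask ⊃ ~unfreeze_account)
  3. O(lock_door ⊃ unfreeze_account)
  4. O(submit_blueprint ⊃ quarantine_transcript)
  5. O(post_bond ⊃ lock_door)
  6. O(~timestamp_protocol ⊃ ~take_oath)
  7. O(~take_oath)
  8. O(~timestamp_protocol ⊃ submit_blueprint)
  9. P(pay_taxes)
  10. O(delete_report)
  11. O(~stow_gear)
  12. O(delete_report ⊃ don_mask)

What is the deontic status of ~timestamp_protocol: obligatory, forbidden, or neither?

Premise 10 states O(delete_report) outright.
Premise 12 is O(delete_report ⊃ don_mask); since O(delete_report), deontic closure gives O(don_mask).
Premise 2 is O(don_mask ⊃ ~unfreeze_account); since O(don_mask), deontic closure gives O(~unfreeze_account).
The contrapositive of premise 3 (O(lock_door ⊃ unfreeze_account)) is O(~unfreeze_account ⊃ ~lock_door), and O(~unfreeze_account) is already established, so O(~lock_door).
The contrapositive of premise 5 (O(post_bond ⊃ lock_door)) is O(~lock_door ⊃ ~post_bond), and O(~lock_door) is already established, so O(~post_bond).
Premise 1 is O(quarantine_transcript ⊃ post_bond); contrapositively O(~post_bond ⊃ ~quarantine_transcript). Since O(~post_bond) holds, K gives O(~quarantine_transcript).
Premise 4, O(submit_blueprint ⊃ quarantine_transcript), contraposes to O(~quarantine_transcript ⊃ ~submit_blueprint); with O(~quarantine_transcript) we get O(~submit_blueprint).
Premise 8, O(~timestamp_protocol ⊃ submit_blueprint), contraposes to O(~submit_blueprint ⊃ timestamp_protocol); with O(~submit_blueprint) we get O(timestamp_protocol).
Premises 6, 7, 9, 11 do not contribute to this derivation.
Thus O(timestamp_protocol), which is F(~timestamp_protocol): ~timestamp_protocol is forbidden.

Forbidden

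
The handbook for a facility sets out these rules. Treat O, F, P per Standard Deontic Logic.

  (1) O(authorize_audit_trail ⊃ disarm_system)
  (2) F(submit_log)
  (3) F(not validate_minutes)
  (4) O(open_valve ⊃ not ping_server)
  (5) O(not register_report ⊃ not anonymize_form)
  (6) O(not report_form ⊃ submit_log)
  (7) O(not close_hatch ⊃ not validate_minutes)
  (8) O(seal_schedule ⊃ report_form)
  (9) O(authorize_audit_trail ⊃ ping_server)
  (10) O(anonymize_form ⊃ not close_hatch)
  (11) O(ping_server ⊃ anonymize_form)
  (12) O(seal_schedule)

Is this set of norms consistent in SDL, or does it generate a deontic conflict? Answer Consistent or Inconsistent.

Consistent

Premise 6 is O(not report_form ⊃ submit_log), but O(not report_form) is not derivable from the premises, so it does not yield O(submit_log).
So O(submit_log) is not derivable, and the apparent clash with O(not submit_log) does not arise.
A world satisfying every obligation exists (e.g. anonymize_form=false, authorize_audit_trail=false, close_hatch=true, disarm_system=false, open_valve=false, ping_server=false, register_report=false, report_form=true, seal_schedule=true, submit_log=false, validate_minutes=true); no atom is both obligatory and forbidden, so the set is consistent.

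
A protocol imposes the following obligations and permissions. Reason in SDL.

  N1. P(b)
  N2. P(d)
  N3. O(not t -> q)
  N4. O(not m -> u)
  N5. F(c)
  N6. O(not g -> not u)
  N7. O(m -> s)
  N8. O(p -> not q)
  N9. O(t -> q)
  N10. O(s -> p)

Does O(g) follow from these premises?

Premises 9 and 3 are O(t -> q) and O(not t -> q); every ideal world satisfies t or not t, so in either case q holds — hence O(q).
The contrapositive of premise 8 (O(p -> not q)) is O(q -> not p), and O(q) is already established, so O(not p).
The contrapositive of premise 10 (O(s -> p)) is O(not p -> not s), and O(not p) is already established, so O(not s).
The contrapositive of premise 7 (O(m -> s)) is O(not s -> not m), and O(not s) is already established, so O(not m).
From O(not m) and premise 4, O(not m -> u), we obtain O(u).
Premise 6 is O(not g -> not u); contrapositively O(u -> g). Since O(u) holds, K gives O(g).
Premises 1, 2, 5 do not contribute to this derivation.
So O(g) follows.

Yes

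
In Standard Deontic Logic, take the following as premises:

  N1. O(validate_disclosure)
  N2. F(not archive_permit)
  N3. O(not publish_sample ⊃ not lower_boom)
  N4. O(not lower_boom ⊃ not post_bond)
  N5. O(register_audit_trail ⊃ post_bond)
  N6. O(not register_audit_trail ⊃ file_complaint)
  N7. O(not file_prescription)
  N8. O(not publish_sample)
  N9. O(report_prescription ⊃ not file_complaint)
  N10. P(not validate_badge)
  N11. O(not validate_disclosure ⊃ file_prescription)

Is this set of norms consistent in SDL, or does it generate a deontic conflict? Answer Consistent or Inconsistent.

Consistent

Premise 11 is O(not validate_disclosure ⊃ file_prescription), but O(not validate_disclosure) is not derivable from the premises, so it does not yield O(file_prescription).
So O(file_prescription) is not derivable, and the apparent clash with O(not file_prescription) does not arise.
A world satisfying every obligation exists (e.g. archive_permit=true, file_complaint=true, file_prescription=false, lower_boom=false, post_bond=false, publish_sample=false, register_audit_trail=false, report_prescription=false, validate_badge=false, validate_disclosure=true); no atom is both obligatory and forbidden, so the set is consistent.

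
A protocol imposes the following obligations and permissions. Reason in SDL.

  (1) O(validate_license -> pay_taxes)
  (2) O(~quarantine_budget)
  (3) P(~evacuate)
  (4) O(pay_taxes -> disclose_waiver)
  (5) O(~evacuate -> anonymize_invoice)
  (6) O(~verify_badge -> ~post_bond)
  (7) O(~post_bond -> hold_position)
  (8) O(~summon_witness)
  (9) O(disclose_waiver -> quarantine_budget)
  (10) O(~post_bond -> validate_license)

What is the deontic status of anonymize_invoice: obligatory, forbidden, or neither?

Premise 5 is O(~evacuate -> anonymize_invoice), but O(~evacuate) is not derivable from the premises (the permission P(~evacuate) asserts only ~O(evacuate), not O(~evacuate)), so it does not yield O(anonymize_invoice).
No premise or chain of K-axiom applications forces O(anonymize_invoice), and none forces O(~anonymize_invoice). So anonymize_invoice is neither obligatory nor forbidden under these norms.

Neither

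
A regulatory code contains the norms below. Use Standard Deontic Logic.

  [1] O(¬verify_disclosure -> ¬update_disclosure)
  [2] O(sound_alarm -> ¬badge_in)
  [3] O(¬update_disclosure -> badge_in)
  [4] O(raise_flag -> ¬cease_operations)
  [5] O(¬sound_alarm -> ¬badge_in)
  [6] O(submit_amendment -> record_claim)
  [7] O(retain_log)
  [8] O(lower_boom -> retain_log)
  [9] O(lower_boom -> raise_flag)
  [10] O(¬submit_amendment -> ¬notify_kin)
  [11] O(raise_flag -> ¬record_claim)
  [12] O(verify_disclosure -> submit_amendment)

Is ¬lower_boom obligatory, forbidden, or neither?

Obligatory

Premises 5 and 2 are O(¬sound_alarm -> ¬badge_in) and O(sound_alarm -> ¬badge_in); every ideal world satisfies ¬sound_alarm or sound_alarm, so in either case ¬badge_in holds — hence O(¬badge_in).
Premise 3, O(¬update_disclosure -> badge_in), contraposes to O(¬badge_in -> update_disclosure); with O(¬badge_in) we get O(update_disclosure).
Premise 1 is O(¬verify_disclosure -> ¬update_disclosure); contrapositively O(update_disclosure -> verify_disclosure). Since O(update_disclosure) holds, K gives O(verify_disclosure).
From O(verify_disclosure) and premise 12, O(verify_disclosure -> submit_amendment), we obtain O(submit_amendment).
From O(submit_amendment) and premise 6, O(submit_amendment -> record_claim), we obtain O(record_claim).
The contrapositive of premise 11 (O(raise_flag -> ¬record_claim)) is O(record_claim -> ¬raise_flag), and O(record_claim) is already established, so O(¬raise_flag).
Premise 9 is O(lower_boom -> raise_flag); contrapositively O(¬raise_flag -> ¬lower_boom). Since O(¬raise_flag) holds, K gives O(¬lower_boom).
Premises 4, 7, 8, 10 do not contribute to this derivation.
Hence ¬lower_boom is obligatory.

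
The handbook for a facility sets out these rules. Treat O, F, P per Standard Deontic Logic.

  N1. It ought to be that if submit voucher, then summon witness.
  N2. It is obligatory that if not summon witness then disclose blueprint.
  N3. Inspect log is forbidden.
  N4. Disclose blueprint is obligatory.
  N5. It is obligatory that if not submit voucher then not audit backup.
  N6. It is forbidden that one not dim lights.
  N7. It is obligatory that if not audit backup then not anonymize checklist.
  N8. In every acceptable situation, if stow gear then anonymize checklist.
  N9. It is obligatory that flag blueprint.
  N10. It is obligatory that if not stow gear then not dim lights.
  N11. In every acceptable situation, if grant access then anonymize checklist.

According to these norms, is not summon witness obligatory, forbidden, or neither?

Forbidden

F(¬dim_lights) at premise 6 means O(dim_lights).
Premise 10, O(¬stow_gear → ¬dim_lights), contraposes to O(dim_lights → stow_gear); with O(dim_lights) we get O(stow_gear).
Premise 8 is O(stow_gear → anonymize_checklist); since O(stow_gear), deontic closure gives O(anonymize_checklist).
The contrapositive of premise 7 (O(¬audit_backup → ¬anonymize_checklist)) is O(anonymize_checklist → audit_backup), and O(anonymize_checklist) is already established, so O(audit_backup).
The contrapositive of premise 5 (O(¬submit_voucher → ¬audit_backup)) is O(audit_backup → submit_voucher), and O(audit_backup) is already established, so O(submit_voucher).
With premise 1, O(submit_voucher → summon_witness), the K-axiom yields O(summon_witness).
Premises 2, 3, 4, 9, 11 do not contribute to this derivation.
Thus O(summon_witness), which is F(¬summon_witness): ¬summon_witness is forbidden.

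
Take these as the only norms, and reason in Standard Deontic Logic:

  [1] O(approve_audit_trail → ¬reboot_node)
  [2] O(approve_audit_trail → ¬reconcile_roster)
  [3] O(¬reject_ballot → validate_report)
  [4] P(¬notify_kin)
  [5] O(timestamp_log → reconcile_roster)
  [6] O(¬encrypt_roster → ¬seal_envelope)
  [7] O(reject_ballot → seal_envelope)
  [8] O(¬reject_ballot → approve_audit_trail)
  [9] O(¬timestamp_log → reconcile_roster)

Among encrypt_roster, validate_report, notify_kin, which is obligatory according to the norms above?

encrypt_roster

By case analysis on ¬timestamp_log: premise 9 gives O(¬timestamp_log → reconcile_roster) and premise 5 gives O(timestamp_log → reconcile_roster), so O(reconcile_roster) either way.
The contrapositive of premise 2 (O(approve_audit_trail → ¬reconcile_roster)) is O(reconcile_roster → ¬approve_audit_trail), and O(reconcile_roster) is already established, so O(¬approve_audit_trail).
Premise 8, O(¬reject_ballot → approve_audit_trail), contraposes to O(¬approve_audit_trail → reject_ballot); with O(¬approve_audit_trail) we get O(reject_ballot).
Premise 7 is O(reject_ballot → seal_envelope); since O(reject_ballot), deontic closure gives O(seal_envelope).
The contrapositive of premise 6 (O(¬encrypt_roster → ¬seal_envelope)) is O(seal_envelope → encrypt_roster), and O(seal_envelope) is already established, so O(encrypt_roster).
So O(encrypt_roster) holds — encrypt_roster is obligatory. None of the other listed options is made obligatory by any chain of premises.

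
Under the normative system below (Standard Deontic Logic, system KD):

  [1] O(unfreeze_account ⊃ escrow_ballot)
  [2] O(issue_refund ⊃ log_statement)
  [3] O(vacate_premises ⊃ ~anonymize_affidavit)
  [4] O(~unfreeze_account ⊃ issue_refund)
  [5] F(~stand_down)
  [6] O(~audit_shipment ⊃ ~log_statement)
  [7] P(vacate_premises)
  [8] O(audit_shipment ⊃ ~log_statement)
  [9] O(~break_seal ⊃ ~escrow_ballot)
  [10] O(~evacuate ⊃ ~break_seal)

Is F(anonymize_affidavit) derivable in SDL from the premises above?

Premise 3 is O(vacate_premises ⊃ ~anonymize_affidavit), but O(vacate_premises) is not derivable from the premises (the permission P(vacate_premises) asserts only ~O(~vacate_premises), not O(vacate_premises)), so it does not yield O(~anonymize_affidavit).
No other premise forces O(~anonymize_affidavit). An ideal world satisfying every premise can still have anonymize_affidavit true, so F(anonymize_affidavit) is not derivable.

No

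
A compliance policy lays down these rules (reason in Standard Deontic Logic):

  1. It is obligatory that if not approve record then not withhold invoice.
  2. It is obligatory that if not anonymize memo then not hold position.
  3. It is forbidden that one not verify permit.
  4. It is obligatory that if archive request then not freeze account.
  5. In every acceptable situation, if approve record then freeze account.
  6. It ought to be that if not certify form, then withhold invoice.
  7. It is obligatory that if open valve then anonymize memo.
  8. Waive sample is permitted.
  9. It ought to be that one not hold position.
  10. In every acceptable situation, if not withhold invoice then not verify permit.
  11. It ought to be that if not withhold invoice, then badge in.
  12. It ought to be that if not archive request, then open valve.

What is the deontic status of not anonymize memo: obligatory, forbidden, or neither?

Premise 3 is F(¬verify_permit), i.e. O(verify_permit).
The contrapositive of premise 10 (O(¬withhold_invoice → ¬verify_permit)) is O(verify_permit → withhold_invoice), and O(verify_permit) is already established, so O(withhold_invoice).
Premise 1 is O(¬approve_record → ¬withhold_invoice); contrapositively O(withhold_invoice → approve_record). Since O(withhold_invoice) holds, K gives O(approve_record).
Applying K to premise 5 (O(approve_record → freeze_account)) and O(approve_record) yields O(freeze_account).
Premise 4, O(archive_request → ¬freeze_account), contraposes to O(freeze_account → ¬archive_request); with O(freeze_account) we get O(¬archive_request).
Applying K to premise 12 (O(¬archive_request → open_valve)) and O(¬archive_request) yields O(open_valve).
From O(open_valve) and premise 7, O(open_valve → anonymize_memo), we obtain O(anonymize_memo).
Premises 2, 6, 8, 9, 11 do not contribute to this derivation.
Thus O(anonymize_memo), which is F(¬anonymize_memo): ¬anonymize_memo is forbidden.

Forbidden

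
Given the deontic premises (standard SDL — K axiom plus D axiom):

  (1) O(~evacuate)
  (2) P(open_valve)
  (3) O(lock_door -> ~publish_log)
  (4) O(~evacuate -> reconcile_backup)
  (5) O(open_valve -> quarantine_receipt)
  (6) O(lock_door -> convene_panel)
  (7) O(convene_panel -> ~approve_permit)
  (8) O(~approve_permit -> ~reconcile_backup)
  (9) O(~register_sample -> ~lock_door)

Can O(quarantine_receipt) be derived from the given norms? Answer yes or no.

Premise 5 is O(open_valve -> quarantine_receipt), but O(open_valve) is not derivable from the premises (the permission P(open_valve) asserts only ~O(~open_valve), not O(open_valve)), so it does not yield O(quarantine_receipt).
No other premise forces O(quarantine_receipt). An ideal world satisfying every premise can still have quarantine_receipt false, so O(quarantine_receipt) is not derivable.

No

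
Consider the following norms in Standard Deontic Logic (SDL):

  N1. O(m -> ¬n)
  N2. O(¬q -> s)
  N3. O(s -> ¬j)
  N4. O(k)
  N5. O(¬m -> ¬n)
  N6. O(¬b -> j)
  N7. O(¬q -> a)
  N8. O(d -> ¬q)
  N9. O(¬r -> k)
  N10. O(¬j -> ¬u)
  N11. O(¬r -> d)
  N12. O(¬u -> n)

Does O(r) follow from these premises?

By case analysis on ¬m: premise 5 gives O(¬m -> ¬n) and premise 1 gives O(m -> ¬n), so O(¬n) either way.
Premise 12, O(¬u -> n), contraposes to O(¬n -> u); with O(¬n) we get O(u).
The contrapositive of premise 10 (O(¬j -> ¬u)) is O(u -> j), and O(u) is already established, so O(j).
The contrapositive of premise 3 (O(s -> ¬j)) is O(j -> ¬s), and O(j) is already established, so O(¬s).
Premise 2 is O(¬q -> s); contrapositively O(¬s -> q). Since O(¬s) holds, K gives O(q).
Premise 8, O(d -> ¬q), contraposes to O(q -> ¬d); with O(q) we get O(¬d).
The contrapositive of premise 11 (O(¬r -> d)) is O(¬d -> r), and O(¬d) is already established, so O(r).
Premises 4, 6, 7, 9 do not contribute to this derivation.
So O(r) follows.

Yes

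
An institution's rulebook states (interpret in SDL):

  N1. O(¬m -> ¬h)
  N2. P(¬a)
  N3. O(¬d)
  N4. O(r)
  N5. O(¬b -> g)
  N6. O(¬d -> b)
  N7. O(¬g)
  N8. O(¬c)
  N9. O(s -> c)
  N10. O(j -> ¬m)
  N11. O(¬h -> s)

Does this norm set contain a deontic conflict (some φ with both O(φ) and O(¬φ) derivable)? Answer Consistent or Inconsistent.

Premise 5 is O(¬b -> g), but O(¬b) is not derivable from the premises, so it does not yield O(g).
So O(g) is not derivable, and the apparent clash with O(¬g) does not arise.
A world satisfying every obligation exists (e.g. a=false, b=true, c=false, d=false, g=false, h=true, j=false, m=true, r=true, s=false); no atom is both obligatory and forbidden, so the set is consistent.

Consistent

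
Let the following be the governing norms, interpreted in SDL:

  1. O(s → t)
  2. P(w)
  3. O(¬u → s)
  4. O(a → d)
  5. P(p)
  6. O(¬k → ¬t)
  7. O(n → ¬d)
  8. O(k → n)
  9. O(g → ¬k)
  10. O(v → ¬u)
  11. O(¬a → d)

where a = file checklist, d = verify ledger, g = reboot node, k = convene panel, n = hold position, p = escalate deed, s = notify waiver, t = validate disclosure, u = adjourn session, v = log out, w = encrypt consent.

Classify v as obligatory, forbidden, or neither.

Forbidden

By case analysis on a: premise 4 gives O(a → d) and premise 11 gives O(¬a → d), so O(d) either way.
Premise 7 is O(n → ¬d); contrapositively O(d → ¬n). Since O(d) holds, K gives O(¬n).
Premise 8, O(k → n), contraposes to O(¬n → ¬k); with O(¬n) we get O(¬k).
With premise 6, O(¬k → ¬t), the K-axiom yields O(¬t).
Premise 1, O(s → t), contraposes to O(¬t → ¬s); with O(¬t) we get O(¬s).
The contrapositive of premise 3 (O(¬u → s)) is O(¬s → u), and O(¬s) is already established, so O(u).
The contrapositive of premise 10 (O(v → ¬u)) is O(u → ¬v), and O(u) is already established, so O(¬v).
Premises 2, 5, 9 do not contribute to this derivation.
Thus O(¬v), which is F(v): v is forbidden.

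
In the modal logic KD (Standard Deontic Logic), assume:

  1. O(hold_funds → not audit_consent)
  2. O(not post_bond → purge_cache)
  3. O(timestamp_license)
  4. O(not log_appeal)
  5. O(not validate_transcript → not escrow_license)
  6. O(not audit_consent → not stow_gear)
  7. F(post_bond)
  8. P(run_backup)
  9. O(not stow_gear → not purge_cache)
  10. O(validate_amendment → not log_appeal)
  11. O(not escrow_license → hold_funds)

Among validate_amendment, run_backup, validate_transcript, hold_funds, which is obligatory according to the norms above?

F(post_bond) at premise 7 means O(not post_bond).
Premise 2 is O(not post_bond → purge_cache); since O(not post_bond), deontic closure gives O(purge_cache).
Premise 9, O(not stow_gear → not purge_cache), contraposes to O(purge_cache → stow_gear); with O(purge_cache) we get O(stow_gear).
Premise 6 is O(not audit_consent → not stow_gear); contrapositively O(stow_gear → audit_consent). Since O(stow_gear) holds, K gives O(audit_consent).
Premise 1 is O(hold_funds → not audit_consent); contrapositively O(audit_consent → not hold_funds). Since O(audit_consent) holds, K gives O(not hold_funds).
The contrapositive of premise 11 (O(not escrow_license → hold_funds)) is O(not hold_funds → escrow_license), and O(not hold_funds) is already established, so O(escrow_license).
Premise 5 is O(not validate_transcript → not escrow_license); contrapositively O(escrow_license → validate_transcript). Since O(escrow_license) holds, K gives O(validate_transcript).
So O(validate_transcript) holds — validate_transcript is obligatory. None of the other listed options is made obligatory by any chain of premises.

validate_transcript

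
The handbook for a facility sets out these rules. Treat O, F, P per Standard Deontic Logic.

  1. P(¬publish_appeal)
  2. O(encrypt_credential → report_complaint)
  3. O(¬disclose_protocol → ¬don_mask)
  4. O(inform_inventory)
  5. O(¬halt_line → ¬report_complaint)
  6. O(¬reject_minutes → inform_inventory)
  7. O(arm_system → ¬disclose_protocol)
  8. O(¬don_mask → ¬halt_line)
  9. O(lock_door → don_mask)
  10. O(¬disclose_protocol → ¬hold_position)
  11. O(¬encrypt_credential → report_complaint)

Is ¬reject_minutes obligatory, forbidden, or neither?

Neither

Premise 6 is O(¬reject_minutes → inform_inventory); even if O(inform_inventory) held, inferring O(¬reject_minutes) would be affirming the consequent — invalid.
No premise or chain of K-axiom applications forces O(¬reject_minutes), and none forces O(reject_minutes). So ¬reject_minutes is neither obligatory nor forbidden under these norms.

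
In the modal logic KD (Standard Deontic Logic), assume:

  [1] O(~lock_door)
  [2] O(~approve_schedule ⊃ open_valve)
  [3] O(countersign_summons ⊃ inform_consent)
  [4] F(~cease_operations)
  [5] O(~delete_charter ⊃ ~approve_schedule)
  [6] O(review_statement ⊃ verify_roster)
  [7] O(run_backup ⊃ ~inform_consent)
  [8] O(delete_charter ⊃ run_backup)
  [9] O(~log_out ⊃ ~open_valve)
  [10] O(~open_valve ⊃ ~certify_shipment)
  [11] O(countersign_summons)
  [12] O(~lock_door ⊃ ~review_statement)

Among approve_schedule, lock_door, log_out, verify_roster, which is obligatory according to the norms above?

Premise 11 states O(countersign_summons) outright.
With premise 3, O(countersign_summons ⊃ inform_consent), the K-axiom yields O(inform_consent).
Premise 7, O(run_backup ⊃ ~inform_consent), contraposes to O(inform_consent ⊃ ~run_backup); with O(inform_consent) we get O(~run_backup).
The contrapositive of premise 8 (O(delete_charter ⊃ run_backup)) is O(~run_backup ⊃ ~delete_charter), and O(~run_backup) is already established, so O(~delete_charter).
Premise 5 is O(~delete_charter ⊃ ~approve_schedule); since O(~delete_charter), deontic closure gives O(~approve_schedule).
Premise 2 is O(~approve_schedule ⊃ open_valve); since O(~approve_schedule), deontic closure gives O(open_valve).
The contrapositive of premise 9 (O(~log_out ⊃ ~open_valve)) is O(open_valve ⊃ log_out), and O(open_valve) is already established, so O(log_out).
So O(log_out) holds — log_out is obligatory. None of the other listed options is made obligatory by any chain of premises.

log_out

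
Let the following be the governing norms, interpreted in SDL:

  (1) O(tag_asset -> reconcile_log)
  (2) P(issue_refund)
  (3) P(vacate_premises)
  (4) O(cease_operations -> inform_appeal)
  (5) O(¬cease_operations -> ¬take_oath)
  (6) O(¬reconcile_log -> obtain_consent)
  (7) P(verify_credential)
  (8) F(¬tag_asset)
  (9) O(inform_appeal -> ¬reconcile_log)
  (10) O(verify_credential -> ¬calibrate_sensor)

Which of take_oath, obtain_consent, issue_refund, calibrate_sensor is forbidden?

F(¬tag_asset) at premise 8 means O(tag_asset).
Premise 1 is O(tag_asset -> reconcile_log); since O(tag_asset), deontic closure gives O(reconcile_log).
Premise 9 is O(inform_appeal -> ¬reconcile_log); contrapositively O(reconcile_log -> ¬inform_appeal). Since O(reconcile_log) holds, K gives O(¬inform_appeal).
Premise 4 is O(cease_operations -> inform_appeal); contrapositively O(¬inform_appeal -> ¬cease_operations). Since O(¬inform_appeal) holds, K gives O(¬cease_operations).
Premise 5 is O(¬cease_operations -> ¬take_oath); since O(¬cease_operations), deontic closure gives O(¬take_oath).
So O(¬take_oath) holds, i.e. take_oath is forbidden. None of the other listed options is forbidden under the premises.

take_oath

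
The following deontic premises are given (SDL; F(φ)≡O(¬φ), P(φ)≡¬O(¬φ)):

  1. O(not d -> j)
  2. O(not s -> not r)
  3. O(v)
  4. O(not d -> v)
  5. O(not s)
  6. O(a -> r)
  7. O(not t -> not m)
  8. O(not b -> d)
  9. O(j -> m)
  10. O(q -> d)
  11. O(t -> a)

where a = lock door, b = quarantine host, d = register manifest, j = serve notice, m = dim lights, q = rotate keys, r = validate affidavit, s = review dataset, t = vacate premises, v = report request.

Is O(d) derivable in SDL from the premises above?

Premise 5 gives O(not s).
Applying K to premise 2 (O(not s -> not r)) and O(not s) yields O(not r).
Premise 6, O(a -> r), contraposes to O(not r -> not a); with O(not r) we get O(not a).
Premise 11, O(t -> a), contraposes to O(not a -> not t); with O(not a) we get O(not t).
With premise 7, O(not t -> not m), the K-axiom yields O(not m).
Premise 9 is O(j -> m); contrapositively O(not m -> not j). Since O(not m) holds, K gives O(not j).
The contrapositive of premise 1 (O(not d -> j)) is O(not j -> d), and O(not j) is already established, so O(d).
Premises 3, 4, 8, 10 do not contribute to this derivation.
So O(d) follows.

Yes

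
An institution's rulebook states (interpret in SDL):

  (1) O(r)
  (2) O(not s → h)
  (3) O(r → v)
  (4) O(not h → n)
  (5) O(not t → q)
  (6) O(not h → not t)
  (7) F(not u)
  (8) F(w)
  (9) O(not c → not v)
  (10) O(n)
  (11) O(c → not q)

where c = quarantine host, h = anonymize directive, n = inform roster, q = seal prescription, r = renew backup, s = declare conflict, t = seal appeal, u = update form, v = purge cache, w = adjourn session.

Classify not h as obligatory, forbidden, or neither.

Premise 1 gives O(r).
With premise 3, O(r → v), the K-axiom yields O(v).
The contrapositive of premise 9 (O(not c → not v)) is O(v → c), and O(v) is already established, so O(c).
Premise 11 is O(c → not q); since O(c), deontic closure gives O(not q).
Premise 5, O(not t → q), contraposes to O(not q → t); with O(not q) we get O(t).
Premise 6 is O(not h → not t); contrapositively O(t → h). Since O(t) holds, K gives O(h).
Premises 2, 4, 7, 8, 10 do not contribute to this derivation.
Thus O(h), which is F(not h): not h is forbidden.

Forbidden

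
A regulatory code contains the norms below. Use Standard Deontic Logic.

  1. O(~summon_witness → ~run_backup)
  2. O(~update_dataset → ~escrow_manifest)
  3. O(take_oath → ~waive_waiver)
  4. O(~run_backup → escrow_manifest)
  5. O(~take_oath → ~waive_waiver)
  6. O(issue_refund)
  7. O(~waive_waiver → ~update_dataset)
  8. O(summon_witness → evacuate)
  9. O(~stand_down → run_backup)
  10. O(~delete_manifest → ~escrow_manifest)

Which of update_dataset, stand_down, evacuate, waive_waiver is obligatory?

evacuate

Premises 5 and 3 are O(~take_oath → ~waive_waiver) and O(take_oath → ~waive_waiver); every ideal world satisfies ~take_oath or take_oath, so in either case ~waive_waiver holds — hence O(~waive_waiver).
Applying K to premise 7 (O(~waive_waiver → ~update_dataset)) and O(~waive_waiver) yields O(~update_dataset).
From O(~update_dataset) and premise 2, O(~update_dataset → ~escrow_manifest), we obtain O(~escrow_manifest).
Premise 4, O(~run_backup → escrow_manifest), contraposes to O(~escrow_manifest → run_backup); with O(~escrow_manifest) we get O(run_backup).
The contrapositive of premise 1 (O(~summon_witness → ~run_backup)) is O(run_backup → summon_witness), and O(run_backup) is already established, so O(summon_witness).
Premise 8 is O(summon_witness → evacuate); since O(summon_witness), deontic closure gives O(evacuate).
So O(evacuate) holds — evacuate is obligatory. None of the other listed options is made obligatory by any chain of premises.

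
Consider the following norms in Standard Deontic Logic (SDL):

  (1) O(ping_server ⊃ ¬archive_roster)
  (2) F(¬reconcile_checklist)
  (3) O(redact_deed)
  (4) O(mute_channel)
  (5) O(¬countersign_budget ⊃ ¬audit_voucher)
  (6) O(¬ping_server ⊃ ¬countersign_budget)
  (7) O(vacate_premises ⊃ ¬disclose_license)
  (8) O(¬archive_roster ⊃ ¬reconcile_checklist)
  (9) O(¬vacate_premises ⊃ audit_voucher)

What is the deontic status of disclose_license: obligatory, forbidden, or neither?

Forbidden

F(¬reconcile_checklist) at premise 2 means O(reconcile_checklist).
Premise 8, O(¬archive_roster ⊃ ¬reconcile_checklist), contraposes to O(reconcile_checklist ⊃ archive_roster); with O(reconcile_checklist) we get O(archive_roster).
Premise 1, O(ping_server ⊃ ¬archive_roster), contraposes to O(archive_roster ⊃ ¬ping_server); with O(archive_roster) we get O(¬ping_server).
Premise 6 is O(¬ping_server ⊃ ¬countersign_budget); since O(¬ping_server), deontic closure gives O(¬countersign_budget).
Applying K to premise 5 (O(¬countersign_budget ⊃ ¬audit_voucher)) and O(¬countersign_budget) yields O(¬audit_voucher).
Premise 9, O(¬vacate_premises ⊃ audit_voucher), contraposes to O(¬audit_voucher ⊃ vacate_premises); with O(¬audit_voucher) we get O(vacate_premises).
With premise 7, O(vacate_premises ⊃ ¬disclose_license), the K-axiom yields O(¬disclose_license).
Premises 3, 4 do not contribute to this derivation.
Thus O(¬disclose_license), which is F(disclose_license): disclose_license is forbidden.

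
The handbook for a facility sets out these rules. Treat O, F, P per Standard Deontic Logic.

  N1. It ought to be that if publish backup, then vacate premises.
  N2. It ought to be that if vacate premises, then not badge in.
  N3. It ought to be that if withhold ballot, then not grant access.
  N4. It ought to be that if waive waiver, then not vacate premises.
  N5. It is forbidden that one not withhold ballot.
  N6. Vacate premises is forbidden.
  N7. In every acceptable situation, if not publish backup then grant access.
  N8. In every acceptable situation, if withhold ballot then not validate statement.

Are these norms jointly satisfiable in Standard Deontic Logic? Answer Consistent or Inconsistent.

Premise 6, F(vacate_premises), is equivalent to O(¬vacate_premises).
Premise 1 is O(publish_backup → vacate_premises); contrapositively O(¬vacate_premises → ¬publish_backup). Since O(¬vacate_premises) holds, K gives O(¬publish_backup).
Premise 7 is O(¬publish_backup → grant_access); since O(¬publish_backup), deontic closure gives O(grant_access).
The contrapositive of premise 3 (O(withhold_ballot → ¬grant_access)) is O(grant_access → ¬withhold_ballot), and O(grant_access) is already established, so O(¬withhold_ballot).
Yet premise 5 is F(¬withhold_ballot), i.e. O(withhold_ballot).
We now have both O(¬withhold_ballot) and O(withhold_ballot) — withhold_ballot is simultaneously obligatory and forbidden, violating the D-axiom.

Inconsistent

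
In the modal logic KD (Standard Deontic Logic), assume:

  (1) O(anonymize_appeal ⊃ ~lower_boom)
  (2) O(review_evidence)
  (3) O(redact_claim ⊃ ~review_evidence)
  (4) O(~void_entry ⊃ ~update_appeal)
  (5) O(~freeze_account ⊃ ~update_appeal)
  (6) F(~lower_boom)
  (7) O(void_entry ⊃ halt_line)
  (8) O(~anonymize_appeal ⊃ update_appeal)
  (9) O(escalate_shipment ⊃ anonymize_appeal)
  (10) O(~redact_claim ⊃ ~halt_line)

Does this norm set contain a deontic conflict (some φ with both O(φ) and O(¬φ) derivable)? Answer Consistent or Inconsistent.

Premise 2 states O(review_evidence) outright.
Premise 3 is O(redact_claim ⊃ ~review_evidence); contrapositively O(review_evidence ⊃ ~redact_claim). Since O(review_evidence) holds, K gives O(~redact_claim).
With premise 10, O(~redact_claim ⊃ ~halt_line), the K-axiom yields O(~halt_line).
Premise 7, O(void_entry ⊃ halt_line), contraposes to O(~halt_line ⊃ ~void_entry); with O(~halt_line) we get O(~void_entry).
Applying K to premise 4 (O(~void_entry ⊃ ~update_appeal)) and O(~void_entry) yields O(~update_appeal).
Premise 8, O(~anonymize_appeal ⊃ update_appeal), contraposes to O(~update_appeal ⊃ anonymize_appeal); with O(~update_appeal) we get O(anonymize_appeal).
From O(anonymize_appeal) and premise 1, O(anonymize_appeal ⊃ ~lower_boom), we obtain O(~lower_boom).
But premise 6, F(~lower_boom), means O(lower_boom).
We now have both O(~lower_boom) and O(lower_boom) — lower_boom is simultaneously obligatory and forbidden, violating the D-axiom.

Inconsistent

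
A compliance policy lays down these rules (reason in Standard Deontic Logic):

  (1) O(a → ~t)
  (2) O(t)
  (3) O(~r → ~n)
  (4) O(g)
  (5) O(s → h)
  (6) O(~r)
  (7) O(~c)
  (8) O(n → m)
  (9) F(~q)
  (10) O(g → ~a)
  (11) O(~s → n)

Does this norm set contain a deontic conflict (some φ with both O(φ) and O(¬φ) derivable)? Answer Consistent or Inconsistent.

Premise 1 is O(a → ~t), but O(a) is not derivable from the premises, so it does not yield O(~t).
So O(~t) is not derivable, and the apparent clash with O(t) does not arise.
A world satisfying every obligation exists (e.g. a=false, c=false, g=true, h=true, m=false, n=false, q=true, r=false, s=true, t=true); no atom is both obligatory and forbidden, so the set is consistent.

Consistent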